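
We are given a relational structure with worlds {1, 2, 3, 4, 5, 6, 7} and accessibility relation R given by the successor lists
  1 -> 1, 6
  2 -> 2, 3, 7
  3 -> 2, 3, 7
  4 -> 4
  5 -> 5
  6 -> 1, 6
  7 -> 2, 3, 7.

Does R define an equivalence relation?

Reflexive: yes — every world is R-related to itself.
Symmetric: yes — every pair in R has its reverse in R.
Transitive: yes — every two-step R-path is closed by a direct edge.
So R is an equivalence relation.

Yes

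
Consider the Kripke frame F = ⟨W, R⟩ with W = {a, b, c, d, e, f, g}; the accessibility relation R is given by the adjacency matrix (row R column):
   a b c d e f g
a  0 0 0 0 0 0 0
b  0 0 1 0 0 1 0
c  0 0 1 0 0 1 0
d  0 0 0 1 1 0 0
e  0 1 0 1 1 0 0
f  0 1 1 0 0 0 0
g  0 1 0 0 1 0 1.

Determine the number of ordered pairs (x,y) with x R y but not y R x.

4

Enumerating: (b,c), (e,b), (g,b), (g,e).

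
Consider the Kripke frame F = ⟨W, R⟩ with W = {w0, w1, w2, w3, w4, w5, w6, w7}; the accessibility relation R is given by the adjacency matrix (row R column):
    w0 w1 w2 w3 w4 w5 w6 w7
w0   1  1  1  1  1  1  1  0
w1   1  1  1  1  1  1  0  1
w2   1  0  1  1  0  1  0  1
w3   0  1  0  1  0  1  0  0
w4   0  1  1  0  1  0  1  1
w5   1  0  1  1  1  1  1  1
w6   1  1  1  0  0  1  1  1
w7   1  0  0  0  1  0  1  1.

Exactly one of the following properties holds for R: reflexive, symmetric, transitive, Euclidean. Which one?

reflexive

Reflexive: yes — every world is R-related to itself.
Symmetric: no — w0 R w3 but not w3 R w0.
Transitive: no — w0 R w1 and w1 R w7, but not w0 R w7.
Euclidean: no — w0 R w1 and w0 R w6, but not w1 R w6.
Only reflexive holds.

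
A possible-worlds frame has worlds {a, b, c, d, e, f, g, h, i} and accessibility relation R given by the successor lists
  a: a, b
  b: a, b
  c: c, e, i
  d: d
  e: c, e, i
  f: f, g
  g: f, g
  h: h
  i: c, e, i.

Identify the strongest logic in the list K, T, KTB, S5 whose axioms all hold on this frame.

Reflexive (axiom T): yes — every world is R-related to itself.
Symmetric (axiom B): yes — every pair in R has its reverse in R.
Euclidean (axiom 5): yes — any two successors of a common world are R-related.
So F validates K, T, KTB, S5. The strongest is S5.

S5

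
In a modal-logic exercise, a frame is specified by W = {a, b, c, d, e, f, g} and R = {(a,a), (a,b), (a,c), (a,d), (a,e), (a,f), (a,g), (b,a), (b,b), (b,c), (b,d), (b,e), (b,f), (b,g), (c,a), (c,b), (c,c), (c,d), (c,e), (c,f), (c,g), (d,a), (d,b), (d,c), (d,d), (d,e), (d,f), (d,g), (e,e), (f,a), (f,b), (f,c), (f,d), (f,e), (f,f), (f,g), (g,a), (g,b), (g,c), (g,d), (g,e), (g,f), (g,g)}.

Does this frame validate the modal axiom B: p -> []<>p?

The schema B characterises exactly the symmetric frames.
Symmetric: no — a R e but not e R a.

No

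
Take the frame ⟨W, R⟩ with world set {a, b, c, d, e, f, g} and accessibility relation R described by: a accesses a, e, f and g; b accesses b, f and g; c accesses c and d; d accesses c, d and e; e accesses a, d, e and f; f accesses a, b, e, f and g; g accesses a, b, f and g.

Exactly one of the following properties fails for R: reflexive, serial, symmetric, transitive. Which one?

transitive

Reflexive: yes — every world is R-related to itself.
Serial: yes — every world has a successor (e.g. a R a).
Symmetric: yes — every pair in R has its reverse in R.
Transitive: no — a R e and e R d, but not a R d.
Only transitive fails.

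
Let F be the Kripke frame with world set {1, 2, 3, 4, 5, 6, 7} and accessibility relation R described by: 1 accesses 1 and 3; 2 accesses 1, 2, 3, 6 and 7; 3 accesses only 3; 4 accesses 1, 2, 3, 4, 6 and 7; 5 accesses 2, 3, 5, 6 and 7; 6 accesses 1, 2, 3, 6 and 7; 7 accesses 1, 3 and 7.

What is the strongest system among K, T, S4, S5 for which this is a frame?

T

Reflexive (axiom T): yes — every world is R-related to itself.
Transitive (axiom 4): no — 5 R 2 and 2 R 1, but not 5 R 1.
Euclidean (axiom 5): no — 2 R 1 and 2 R 6, but not 1 R 6.
So F validates K, T; S4 would additionally require R to be transitive. The strongest is T.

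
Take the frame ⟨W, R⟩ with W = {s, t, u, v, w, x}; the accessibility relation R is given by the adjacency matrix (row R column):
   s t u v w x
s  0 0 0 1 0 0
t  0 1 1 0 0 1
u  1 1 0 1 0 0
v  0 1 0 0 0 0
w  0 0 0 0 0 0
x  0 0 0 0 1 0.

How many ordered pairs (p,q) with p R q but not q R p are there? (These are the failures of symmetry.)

6

Enumerating: (s,v), (t,x), (u,s), (u,v), (v,t), (x,w).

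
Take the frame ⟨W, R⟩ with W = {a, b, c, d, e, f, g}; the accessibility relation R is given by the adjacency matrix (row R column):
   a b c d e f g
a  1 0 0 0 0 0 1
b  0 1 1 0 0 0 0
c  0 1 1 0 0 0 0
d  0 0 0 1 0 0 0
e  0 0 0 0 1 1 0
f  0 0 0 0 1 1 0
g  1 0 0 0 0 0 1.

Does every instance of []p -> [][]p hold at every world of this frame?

By correspondence theory, 4 is valid on a frame iff R is transitive.
Transitive: yes — every two-step R-path is closed by a direct edge.

Yes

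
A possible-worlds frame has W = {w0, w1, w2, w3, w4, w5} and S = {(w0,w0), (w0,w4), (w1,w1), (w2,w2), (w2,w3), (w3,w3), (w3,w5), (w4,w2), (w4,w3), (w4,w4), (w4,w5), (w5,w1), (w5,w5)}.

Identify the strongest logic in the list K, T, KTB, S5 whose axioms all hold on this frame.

T

Reflexive (axiom T): yes — every world is S-related to itself.
Symmetric (axiom B): no — w0 S w4 but not w4 S w0.
Euclidean (axiom 5): no — w4 S w2 and w4 S w5, but not w2 S w5.
So F validates K, T; KTB would additionally require S to be symmetric. The strongest is T.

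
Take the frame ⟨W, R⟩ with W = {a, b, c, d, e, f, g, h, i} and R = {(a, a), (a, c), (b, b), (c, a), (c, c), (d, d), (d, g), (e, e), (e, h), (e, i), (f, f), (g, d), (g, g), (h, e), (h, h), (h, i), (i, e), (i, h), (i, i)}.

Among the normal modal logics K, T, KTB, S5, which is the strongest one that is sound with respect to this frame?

S5

Reflexive (axiom T): yes — every world is R-related to itself.
Symmetric (axiom B): yes — every pair in R has its reverse in R.
Euclidean (axiom 5): yes — any two successors of a common world are R-related.
So F validates K, T, KTB, S5. The strongest is S5.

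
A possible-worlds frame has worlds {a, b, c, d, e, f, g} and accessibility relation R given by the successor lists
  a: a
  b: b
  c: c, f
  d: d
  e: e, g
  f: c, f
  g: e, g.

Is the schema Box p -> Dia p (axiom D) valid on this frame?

Yes

The schema D characterises exactly the serial frames.
Serial: yes — every world has a successor (e.g. a R a).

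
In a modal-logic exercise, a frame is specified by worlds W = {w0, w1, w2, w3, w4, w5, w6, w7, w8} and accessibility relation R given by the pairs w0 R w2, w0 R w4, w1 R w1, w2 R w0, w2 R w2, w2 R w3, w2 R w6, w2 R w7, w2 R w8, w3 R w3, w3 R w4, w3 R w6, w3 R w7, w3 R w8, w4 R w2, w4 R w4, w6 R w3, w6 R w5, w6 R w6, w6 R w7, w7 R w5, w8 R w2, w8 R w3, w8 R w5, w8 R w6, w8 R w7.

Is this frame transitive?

Transitive: no — w0 R w2 and w2 R w3, but not w0 R w3.

No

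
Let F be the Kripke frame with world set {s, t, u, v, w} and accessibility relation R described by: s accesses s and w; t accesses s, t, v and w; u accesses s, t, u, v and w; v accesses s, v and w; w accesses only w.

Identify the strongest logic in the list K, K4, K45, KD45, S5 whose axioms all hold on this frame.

K4

Transitive (axiom 4): yes — every two-step R-path is closed by a direct edge.
Euclidean (axiom 5): no — t R s and t R v, but not s R v.
Serial (axiom D): yes — every world has a successor (e.g. s R s).
Reflexive (axiom T): yes — every world is R-related to itself.
So F validates K, K4; K45 would additionally require R to be Euclidean. The strongest is K4.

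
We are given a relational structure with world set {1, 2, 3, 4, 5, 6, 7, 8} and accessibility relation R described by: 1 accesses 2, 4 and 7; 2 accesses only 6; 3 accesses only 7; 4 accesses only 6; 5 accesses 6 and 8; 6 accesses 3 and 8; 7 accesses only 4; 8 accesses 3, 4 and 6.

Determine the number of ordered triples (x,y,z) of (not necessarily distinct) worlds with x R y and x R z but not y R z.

24

Enumerating: (1,2,2), (1,2,4), (1,2,7), (1,4,2), (1,4,4), (1,4,7), (1,7,2), (1,7,7), (2,6,6), (3,7,7), (4,6,6), (5,6,6), … and 12 more.
Total: 24.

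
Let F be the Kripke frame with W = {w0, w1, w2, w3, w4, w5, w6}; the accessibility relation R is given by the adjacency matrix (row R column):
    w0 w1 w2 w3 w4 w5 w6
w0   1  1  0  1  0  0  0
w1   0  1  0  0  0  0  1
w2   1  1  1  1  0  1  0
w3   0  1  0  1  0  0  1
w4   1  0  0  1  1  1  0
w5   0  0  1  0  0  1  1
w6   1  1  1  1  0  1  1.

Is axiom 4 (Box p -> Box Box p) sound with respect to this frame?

The schema 4 characterises exactly the transitive frames.
Transitive: no — w0 R w1 and w1 R w6, but not w0 R w6.

No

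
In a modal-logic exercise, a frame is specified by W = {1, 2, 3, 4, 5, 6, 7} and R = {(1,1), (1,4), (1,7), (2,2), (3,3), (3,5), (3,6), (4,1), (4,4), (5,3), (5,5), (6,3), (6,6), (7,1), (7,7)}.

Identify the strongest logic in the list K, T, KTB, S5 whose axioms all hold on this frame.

Reflexive (axiom T): yes — every world is R-related to itself.
Symmetric (axiom B): yes — every pair in R has its reverse in R.
Euclidean (axiom 5): no — 1 R 4 and 1 R 7, but not 4 R 7.
So F validates K, T, KTB; S5 would additionally require R to be Euclidean. The strongest is KTB.

KTB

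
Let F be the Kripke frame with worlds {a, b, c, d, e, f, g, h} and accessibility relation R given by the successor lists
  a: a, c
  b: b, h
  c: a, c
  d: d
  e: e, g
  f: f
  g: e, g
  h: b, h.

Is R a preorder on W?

Reflexive: yes — every world is R-related to itself.
Transitive: yes — every two-step R-path is closed by a direct edge.
So R is a preorder.

Yes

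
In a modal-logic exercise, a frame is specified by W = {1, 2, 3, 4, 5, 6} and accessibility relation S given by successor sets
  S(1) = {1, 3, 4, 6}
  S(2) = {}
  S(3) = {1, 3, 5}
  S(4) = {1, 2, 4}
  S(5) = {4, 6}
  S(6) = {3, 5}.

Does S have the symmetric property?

No

Symmetric: no — 1 S 6 but not 6 S 1.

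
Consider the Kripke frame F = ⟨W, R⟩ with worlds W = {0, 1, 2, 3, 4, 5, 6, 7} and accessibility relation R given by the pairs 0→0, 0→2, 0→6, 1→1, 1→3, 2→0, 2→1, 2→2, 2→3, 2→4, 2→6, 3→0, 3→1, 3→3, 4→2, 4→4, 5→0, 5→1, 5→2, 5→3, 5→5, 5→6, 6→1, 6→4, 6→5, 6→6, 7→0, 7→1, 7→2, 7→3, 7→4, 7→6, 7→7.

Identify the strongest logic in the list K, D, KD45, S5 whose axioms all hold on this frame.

D

Serial (axiom D): yes — every world has a successor (e.g. 0 R 0).
Euclidean (axiom 5): no — 0 R 6 and 0 R 2, but not 6 R 2.
Transitive (axiom 4): no — 0 R 2 and 2 R 1, but not 0 R 1.
Reflexive (axiom T): yes — every world is R-related to itself.
So F validates K, D; KD45 would additionally require R to be Euclidean and transitive. The strongest is D.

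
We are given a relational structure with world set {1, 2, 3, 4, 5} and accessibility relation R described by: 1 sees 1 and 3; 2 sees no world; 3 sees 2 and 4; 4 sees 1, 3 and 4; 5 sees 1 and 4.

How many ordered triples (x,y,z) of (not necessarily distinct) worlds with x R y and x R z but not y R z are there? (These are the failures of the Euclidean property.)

Enumerating: (1,3,1), (1,3,3), (3,2,2), (3,2,4), (3,4,2), (4,1,4), (4,3,1), (4,3,3), (5,1,4).

9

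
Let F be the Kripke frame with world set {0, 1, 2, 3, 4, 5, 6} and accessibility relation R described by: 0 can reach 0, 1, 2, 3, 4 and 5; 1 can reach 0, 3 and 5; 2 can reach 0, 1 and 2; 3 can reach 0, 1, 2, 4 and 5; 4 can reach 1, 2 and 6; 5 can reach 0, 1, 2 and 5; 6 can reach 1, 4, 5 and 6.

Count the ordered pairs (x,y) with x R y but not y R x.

10

Enumerating: (0,4), (2,1), (3,2), (3,4), (3,5), (4,1), (4,2), (5,2), (6,1), (6,5).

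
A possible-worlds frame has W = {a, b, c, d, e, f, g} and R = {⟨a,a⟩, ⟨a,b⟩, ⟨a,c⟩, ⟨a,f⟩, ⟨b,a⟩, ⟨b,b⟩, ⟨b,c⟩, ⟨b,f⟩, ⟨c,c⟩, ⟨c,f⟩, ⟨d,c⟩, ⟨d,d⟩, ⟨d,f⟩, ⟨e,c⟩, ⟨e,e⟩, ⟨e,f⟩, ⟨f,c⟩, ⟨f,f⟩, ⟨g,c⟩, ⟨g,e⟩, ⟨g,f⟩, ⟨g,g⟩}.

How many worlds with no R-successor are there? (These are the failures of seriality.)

0

R is serial; there are no such worlds.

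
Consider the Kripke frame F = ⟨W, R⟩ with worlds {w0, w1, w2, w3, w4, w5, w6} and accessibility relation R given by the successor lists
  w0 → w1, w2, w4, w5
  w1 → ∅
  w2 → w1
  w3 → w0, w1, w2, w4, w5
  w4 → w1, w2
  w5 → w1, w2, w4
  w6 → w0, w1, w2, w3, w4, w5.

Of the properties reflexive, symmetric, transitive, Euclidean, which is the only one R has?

Reflexive: no — w0 is not related to itself.
Symmetric: no — w0 R w1 but not w1 R w0.
Transitive: yes — every two-step R-path is closed by a direct edge.
Euclidean: no — w0 R w1 and w0 R w2, but not w1 R w2.
Only transitive holds.

transitive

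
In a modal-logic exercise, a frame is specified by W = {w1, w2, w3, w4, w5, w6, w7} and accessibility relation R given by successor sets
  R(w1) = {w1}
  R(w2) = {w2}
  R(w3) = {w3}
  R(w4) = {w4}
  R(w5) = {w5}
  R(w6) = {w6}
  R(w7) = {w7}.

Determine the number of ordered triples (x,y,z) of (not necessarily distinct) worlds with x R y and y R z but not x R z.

R is transitive; there are no such tuples.

0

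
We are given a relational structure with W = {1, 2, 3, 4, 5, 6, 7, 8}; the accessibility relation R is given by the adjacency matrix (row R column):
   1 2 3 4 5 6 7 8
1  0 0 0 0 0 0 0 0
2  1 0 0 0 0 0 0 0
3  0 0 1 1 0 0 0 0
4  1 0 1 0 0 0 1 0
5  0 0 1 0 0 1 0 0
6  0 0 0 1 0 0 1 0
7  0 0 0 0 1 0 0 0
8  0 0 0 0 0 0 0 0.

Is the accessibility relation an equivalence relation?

Reflexive: no — 1 is not related to itself.
Symmetric: no — 2 R 1 but not 1 R 2.
Transitive: no — 3 R 4 and 4 R 1, but not 3 R 1.
So R is not an equivalence relation.

No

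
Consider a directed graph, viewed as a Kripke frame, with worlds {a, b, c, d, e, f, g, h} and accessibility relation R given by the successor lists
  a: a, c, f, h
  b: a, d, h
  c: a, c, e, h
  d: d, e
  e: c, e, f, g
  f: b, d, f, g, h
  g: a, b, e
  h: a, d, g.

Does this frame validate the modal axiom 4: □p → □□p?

No

The schema 4 characterises exactly the transitive frames.
Transitive: no — a R c and c R e, but not a R e.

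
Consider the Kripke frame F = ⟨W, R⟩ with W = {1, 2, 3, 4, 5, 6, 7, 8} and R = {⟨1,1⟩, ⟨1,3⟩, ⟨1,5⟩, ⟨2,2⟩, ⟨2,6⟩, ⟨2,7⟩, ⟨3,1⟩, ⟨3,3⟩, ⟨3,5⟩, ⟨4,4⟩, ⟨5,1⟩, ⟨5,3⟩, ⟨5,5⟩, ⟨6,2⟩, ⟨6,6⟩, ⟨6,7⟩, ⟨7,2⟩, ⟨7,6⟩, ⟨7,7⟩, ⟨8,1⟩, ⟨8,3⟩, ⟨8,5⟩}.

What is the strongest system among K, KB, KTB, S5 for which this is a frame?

Symmetric (axiom B): no — 8 R 1 but not 1 R 8.
Reflexive (axiom T): no — 8 is not related to itself.
Euclidean (axiom 5): yes — any two successors of a common world are R-related.
So F validates K; KB would additionally require R to be symmetric. The strongest is K.

K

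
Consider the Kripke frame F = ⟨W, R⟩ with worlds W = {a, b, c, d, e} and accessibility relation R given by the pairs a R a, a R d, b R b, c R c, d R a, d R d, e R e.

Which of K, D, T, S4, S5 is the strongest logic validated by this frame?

S5

Serial (axiom D): yes — every world has a successor (e.g. a R a).
Reflexive (axiom T): yes — every world is R-related to itself.
Transitive (axiom 4): yes — every two-step R-path is closed by a direct edge.
Euclidean (axiom 5): yes — any two successors of a common world are R-related.
So F validates K, D, T, S4, S5. The strongest is S5.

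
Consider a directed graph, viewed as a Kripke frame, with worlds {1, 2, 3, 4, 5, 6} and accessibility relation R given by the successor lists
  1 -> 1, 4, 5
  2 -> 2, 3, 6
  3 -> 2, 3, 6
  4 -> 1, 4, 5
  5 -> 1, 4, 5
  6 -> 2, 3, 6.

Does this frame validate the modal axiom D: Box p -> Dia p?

By correspondence theory, D is valid on a frame iff R is serial.
Serial: yes — every world has a successor (e.g. 1 R 1).

Yes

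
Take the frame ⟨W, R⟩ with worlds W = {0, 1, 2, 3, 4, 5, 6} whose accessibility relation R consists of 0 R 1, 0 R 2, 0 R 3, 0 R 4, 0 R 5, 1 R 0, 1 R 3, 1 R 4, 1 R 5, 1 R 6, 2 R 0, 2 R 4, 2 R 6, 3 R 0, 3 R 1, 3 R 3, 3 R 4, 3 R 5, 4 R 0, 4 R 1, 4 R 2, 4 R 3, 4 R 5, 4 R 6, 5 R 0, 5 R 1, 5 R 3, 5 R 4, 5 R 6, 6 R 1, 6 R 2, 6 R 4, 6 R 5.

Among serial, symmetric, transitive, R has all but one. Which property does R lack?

Serial: yes — every world has a successor (e.g. 0 R 1).
Symmetric: yes — every pair in R has its reverse in R.
Transitive: no — 0 R 1 and 1 R 6, but not 0 R 6.
Only transitive fails.

transitive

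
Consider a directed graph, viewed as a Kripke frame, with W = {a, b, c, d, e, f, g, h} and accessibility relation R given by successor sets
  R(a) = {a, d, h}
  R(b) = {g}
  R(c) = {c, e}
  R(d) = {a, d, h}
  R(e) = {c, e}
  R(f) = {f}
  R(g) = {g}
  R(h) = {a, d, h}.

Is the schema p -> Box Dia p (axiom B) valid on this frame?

The schema B characterises exactly the symmetric frames.
Symmetric: no — b R g but not g R b.

No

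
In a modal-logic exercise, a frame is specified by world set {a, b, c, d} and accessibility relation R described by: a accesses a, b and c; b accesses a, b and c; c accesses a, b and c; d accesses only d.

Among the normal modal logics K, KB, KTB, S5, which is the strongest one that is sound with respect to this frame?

Symmetric (axiom B): yes — every pair in R has its reverse in R.
Reflexive (axiom T): yes — every world is R-related to itself.
Euclidean (axiom 5): yes — any two successors of a common world are R-related.
So F validates K, KB, KTB, S5. The strongest is S5.

S5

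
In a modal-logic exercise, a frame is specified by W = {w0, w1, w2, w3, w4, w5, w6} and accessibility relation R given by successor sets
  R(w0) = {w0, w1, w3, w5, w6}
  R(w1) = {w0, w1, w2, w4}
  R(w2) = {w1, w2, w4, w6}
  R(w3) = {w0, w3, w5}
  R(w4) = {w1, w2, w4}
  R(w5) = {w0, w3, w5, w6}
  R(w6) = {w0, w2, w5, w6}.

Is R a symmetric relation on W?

Symmetric: yes — every pair in R has its reverse in R.

Yes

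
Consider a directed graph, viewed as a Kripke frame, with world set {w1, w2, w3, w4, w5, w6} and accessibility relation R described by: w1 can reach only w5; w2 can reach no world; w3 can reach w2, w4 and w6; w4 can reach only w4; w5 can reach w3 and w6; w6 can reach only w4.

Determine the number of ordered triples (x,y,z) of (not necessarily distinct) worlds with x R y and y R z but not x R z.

5

Enumerating: (w1,w5,w3), (w1,w5,w6), (w5,w3,w2), (w5,w3,w4), (w5,w6,w4).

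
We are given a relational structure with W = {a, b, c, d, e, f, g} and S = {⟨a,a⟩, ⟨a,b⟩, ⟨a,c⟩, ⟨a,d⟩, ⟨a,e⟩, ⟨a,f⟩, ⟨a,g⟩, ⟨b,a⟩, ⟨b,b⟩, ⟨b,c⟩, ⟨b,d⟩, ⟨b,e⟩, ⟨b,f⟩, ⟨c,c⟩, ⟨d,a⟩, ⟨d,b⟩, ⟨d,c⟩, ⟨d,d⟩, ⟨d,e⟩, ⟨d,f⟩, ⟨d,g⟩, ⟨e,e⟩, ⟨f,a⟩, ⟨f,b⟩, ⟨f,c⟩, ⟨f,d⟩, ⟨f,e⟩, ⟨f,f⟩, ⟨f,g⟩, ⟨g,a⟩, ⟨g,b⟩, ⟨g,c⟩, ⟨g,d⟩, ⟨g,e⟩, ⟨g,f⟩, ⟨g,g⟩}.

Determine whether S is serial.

Yes

Serial: yes — every world has a successor (e.g. a S a).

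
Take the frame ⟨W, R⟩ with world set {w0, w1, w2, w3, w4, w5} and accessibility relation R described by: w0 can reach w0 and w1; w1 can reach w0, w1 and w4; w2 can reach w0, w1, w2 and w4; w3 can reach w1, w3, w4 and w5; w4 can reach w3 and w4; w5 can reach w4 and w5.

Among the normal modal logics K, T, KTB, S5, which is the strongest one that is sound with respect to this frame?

Reflexive (axiom T): yes — every world is R-related to itself.
Symmetric (axiom B): no — w1 R w4 but not w4 R w1.
Euclidean (axiom 5): no — w1 R w0 and w1 R w4, but not w0 R w4.
So F validates K, T; KTB would additionally require R to be symmetric. The strongest is T.

T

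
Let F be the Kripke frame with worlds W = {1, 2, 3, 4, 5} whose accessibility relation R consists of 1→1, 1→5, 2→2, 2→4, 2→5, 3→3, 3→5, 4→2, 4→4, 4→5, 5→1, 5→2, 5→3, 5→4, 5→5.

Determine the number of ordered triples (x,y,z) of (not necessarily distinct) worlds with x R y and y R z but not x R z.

Enumerating: (1,5,2), (1,5,3), (1,5,4), (2,5,1), (2,5,3), (3,5,1), (3,5,2), (3,5,4), (4,5,1), (4,5,3).

10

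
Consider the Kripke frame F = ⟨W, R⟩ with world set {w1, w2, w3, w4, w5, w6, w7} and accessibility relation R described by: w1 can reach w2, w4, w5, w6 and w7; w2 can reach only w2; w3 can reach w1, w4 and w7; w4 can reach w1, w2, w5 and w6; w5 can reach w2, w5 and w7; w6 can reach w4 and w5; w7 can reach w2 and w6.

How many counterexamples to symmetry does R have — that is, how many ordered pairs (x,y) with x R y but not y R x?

Enumerating: (w1,w2), (w1,w5), (w1,w6), (w1,w7), (w3,w1), (w3,w4), (w3,w7), (w4,w2), (w4,w5), (w5,w2), (w5,w7), (w6,w5), (w7,w2), (w7,w6).

14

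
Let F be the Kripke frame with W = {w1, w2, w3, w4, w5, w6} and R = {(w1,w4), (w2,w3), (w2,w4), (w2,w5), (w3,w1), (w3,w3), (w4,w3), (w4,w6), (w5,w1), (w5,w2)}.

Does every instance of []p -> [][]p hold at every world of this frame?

By correspondence theory, 4 is valid on a frame iff R is transitive.
Transitive: no — w1 R w4 and w4 R w3, but not w1 R w3.

No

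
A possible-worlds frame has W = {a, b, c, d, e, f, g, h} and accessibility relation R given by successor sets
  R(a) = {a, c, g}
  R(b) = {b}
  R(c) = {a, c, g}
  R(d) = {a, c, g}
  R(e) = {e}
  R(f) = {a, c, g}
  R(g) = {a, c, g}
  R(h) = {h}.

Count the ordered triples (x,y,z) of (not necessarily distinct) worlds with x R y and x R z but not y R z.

R is Euclidean; there are no such tuples.

0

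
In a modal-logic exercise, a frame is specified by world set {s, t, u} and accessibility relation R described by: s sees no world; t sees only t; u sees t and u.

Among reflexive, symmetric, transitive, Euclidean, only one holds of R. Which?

transitive

Reflexive: no — s is not related to itself.
Symmetric: no — u R t but not t R u.
Transitive: yes — every two-step R-path is closed by a direct edge.
Euclidean: no — u R t and u R u, but not t R u.
Only transitive holds.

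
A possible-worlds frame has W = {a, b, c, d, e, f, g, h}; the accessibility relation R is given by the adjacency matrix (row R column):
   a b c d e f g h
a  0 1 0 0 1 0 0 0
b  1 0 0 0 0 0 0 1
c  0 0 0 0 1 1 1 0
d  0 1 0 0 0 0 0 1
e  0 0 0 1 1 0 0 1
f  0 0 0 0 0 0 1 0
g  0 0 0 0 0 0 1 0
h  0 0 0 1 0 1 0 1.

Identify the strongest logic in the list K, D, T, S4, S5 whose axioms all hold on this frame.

Serial (axiom D): yes — every world has a successor (e.g. a R b).
Reflexive (axiom T): no — a is not related to itself.
Transitive (axiom 4): no — a R b and b R h, but not a R h.
Euclidean (axiom 5): no — a R b and a R e, but not b R e.
So F validates K, D; T would additionally require R to be reflexive. The strongest is D.

D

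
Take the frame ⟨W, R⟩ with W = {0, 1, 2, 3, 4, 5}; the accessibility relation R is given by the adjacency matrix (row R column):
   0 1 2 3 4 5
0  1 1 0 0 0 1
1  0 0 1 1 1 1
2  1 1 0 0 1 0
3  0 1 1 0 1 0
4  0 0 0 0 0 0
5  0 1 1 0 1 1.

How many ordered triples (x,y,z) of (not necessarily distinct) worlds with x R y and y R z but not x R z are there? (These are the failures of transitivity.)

18

Enumerating: (0,1,2), (0,1,3), (0,1,4), (0,5,2), (0,5,4), (1,2,0), (1,2,1), (1,3,1), (1,5,1), (2,0,5), (2,1,2), (2,1,3), (2,1,5), (3,1,3), (3,1,5), (3,2,0), (5,1,3), (5,2,0).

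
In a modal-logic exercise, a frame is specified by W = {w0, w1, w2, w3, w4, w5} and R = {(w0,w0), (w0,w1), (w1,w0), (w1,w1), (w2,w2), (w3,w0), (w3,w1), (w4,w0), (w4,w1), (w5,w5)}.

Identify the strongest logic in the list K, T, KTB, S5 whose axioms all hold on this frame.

K

Reflexive (axiom T): no — w3 is not related to itself.
Symmetric (axiom B): no — w3 R w0 but not w0 R w3.
Euclidean (axiom 5): yes — any two successors of a common world are R-related.
So F validates K; T would additionally require R to be reflexive. The strongest is K.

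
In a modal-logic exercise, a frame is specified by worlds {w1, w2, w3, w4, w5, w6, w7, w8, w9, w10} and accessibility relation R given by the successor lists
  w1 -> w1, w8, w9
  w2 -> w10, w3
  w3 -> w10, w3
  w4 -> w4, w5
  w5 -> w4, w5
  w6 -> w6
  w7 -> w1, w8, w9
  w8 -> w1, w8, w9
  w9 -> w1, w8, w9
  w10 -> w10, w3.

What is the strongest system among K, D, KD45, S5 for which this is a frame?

KD45

Serial (axiom D): yes — every world has a successor (e.g. w1 R w1).
Euclidean (axiom 5): yes — any two successors of a common world are R-related.
Transitive (axiom 4): yes — every two-step R-path is closed by a direct edge.
Reflexive (axiom T): no — w2 is not related to itself.
So F validates K, D, KD45; S5 would additionally require R to be reflexive. The strongest is KD45.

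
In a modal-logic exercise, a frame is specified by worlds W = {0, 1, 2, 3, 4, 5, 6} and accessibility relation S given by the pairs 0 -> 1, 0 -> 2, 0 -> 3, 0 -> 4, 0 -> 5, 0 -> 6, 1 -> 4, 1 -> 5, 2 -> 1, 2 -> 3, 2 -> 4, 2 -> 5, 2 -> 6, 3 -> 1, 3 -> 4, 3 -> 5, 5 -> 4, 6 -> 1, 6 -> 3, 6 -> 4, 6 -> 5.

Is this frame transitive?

Transitive: yes — every two-step S-path is closed by a direct edge.

Yes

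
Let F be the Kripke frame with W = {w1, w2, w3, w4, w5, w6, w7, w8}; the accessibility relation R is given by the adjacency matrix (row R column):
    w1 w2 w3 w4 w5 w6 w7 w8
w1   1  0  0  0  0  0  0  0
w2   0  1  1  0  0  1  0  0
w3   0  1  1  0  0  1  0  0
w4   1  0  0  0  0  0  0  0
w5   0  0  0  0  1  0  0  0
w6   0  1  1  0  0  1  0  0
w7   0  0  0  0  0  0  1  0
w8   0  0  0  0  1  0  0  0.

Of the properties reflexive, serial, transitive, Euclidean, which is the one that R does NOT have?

Reflexive: no — w4 is not related to itself.
Serial: yes — every world has a successor (e.g. w1 R w1).
Transitive: yes — every two-step R-path is closed by a direct edge.
Euclidean: yes — any two successors of a common world are R-related.
Only reflexive fails.

reflexive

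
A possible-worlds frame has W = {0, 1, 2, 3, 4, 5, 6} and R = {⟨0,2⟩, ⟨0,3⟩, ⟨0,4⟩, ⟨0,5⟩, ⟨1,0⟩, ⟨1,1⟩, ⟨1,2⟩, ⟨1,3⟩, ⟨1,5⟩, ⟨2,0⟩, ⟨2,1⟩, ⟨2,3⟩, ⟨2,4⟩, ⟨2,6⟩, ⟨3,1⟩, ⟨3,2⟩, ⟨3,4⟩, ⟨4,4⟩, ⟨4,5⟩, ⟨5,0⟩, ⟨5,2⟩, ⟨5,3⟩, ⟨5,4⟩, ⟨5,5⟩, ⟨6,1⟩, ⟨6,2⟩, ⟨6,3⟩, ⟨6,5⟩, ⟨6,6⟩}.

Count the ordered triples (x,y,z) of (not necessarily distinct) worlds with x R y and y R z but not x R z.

Enumerating: (0,2,0), (0,2,1), (0,2,6), (0,3,1), (0,5,0), (1,0,4), (1,2,4), (1,2,6), (1,3,4), (1,5,4), (2,0,2), (2,0,5), … and 25 more.
Total: 37.

37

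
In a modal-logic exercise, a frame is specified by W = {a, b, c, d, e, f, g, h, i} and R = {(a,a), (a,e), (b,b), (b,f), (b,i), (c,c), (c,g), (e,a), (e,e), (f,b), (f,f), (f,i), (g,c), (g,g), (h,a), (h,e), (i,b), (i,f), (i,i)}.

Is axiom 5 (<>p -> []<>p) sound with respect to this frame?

The schema 5 characterises exactly the Euclidean frames.
Euclidean: yes — any two successors of a common world are R-related.

Yes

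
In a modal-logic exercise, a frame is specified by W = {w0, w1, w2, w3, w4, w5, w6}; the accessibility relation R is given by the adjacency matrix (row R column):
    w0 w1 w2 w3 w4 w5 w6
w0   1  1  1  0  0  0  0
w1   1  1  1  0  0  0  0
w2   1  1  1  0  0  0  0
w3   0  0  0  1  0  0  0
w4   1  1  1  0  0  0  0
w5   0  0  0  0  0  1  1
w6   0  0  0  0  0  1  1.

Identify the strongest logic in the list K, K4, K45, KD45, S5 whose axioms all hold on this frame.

KD45

Transitive (axiom 4): yes — every two-step R-path is closed by a direct edge.
Euclidean (axiom 5): yes — any two successors of a common world are R-related.
Serial (axiom D): yes — every world has a successor (e.g. w0 R w0).
Reflexive (axiom T): no — w4 is not related to itself.
So F validates K, K4, K45, KD45; S5 would additionally require R to be reflexive. The strongest is KD45.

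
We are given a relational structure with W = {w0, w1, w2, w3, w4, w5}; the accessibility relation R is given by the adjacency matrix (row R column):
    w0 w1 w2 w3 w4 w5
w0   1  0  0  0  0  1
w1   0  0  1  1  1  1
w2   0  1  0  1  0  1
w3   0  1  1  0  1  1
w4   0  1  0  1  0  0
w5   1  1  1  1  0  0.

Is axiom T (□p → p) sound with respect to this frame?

No

Axiom T corresponds to the accessibility relation being reflexive.
Reflexive: no — w1 is not related to itself.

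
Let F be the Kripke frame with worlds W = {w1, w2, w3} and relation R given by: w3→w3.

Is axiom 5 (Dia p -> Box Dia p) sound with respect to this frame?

By correspondence theory, 5 is valid on a frame iff R is Euclidean.
Euclidean: yes — any two successors of a common world are R-related.

Yes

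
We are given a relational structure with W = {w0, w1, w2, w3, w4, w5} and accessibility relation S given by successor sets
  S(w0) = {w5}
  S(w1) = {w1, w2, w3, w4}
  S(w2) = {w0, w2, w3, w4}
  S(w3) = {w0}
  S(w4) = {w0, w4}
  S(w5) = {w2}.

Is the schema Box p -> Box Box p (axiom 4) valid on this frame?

By correspondence theory, 4 is valid on a frame iff S is transitive.
Transitive: no — w0 S w5 and w5 S w2, but not w0 S w2.

No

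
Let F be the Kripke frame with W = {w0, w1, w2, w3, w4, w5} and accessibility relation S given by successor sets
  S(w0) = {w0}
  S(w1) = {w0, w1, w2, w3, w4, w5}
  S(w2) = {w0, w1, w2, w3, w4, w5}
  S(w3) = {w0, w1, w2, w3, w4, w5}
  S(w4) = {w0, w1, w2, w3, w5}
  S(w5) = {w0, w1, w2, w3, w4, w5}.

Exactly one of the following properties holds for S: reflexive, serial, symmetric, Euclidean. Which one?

serial

Reflexive: no — w4 is not related to itself.
Serial: yes — every world has a successor (e.g. w0 S w0).
Symmetric: no — w1 S w0 but not w0 S w1.
Euclidean: no — w1 S w0 and w1 S w2, but not w0 S w2.
Only serial holds.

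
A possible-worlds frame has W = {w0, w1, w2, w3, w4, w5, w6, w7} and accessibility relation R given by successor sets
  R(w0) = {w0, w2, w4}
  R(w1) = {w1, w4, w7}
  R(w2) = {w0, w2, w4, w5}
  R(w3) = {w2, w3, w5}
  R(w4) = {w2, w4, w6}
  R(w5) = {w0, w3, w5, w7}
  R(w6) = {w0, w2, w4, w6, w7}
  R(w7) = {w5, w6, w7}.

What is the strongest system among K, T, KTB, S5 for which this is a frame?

T

Reflexive (axiom T): yes — every world is R-related to itself.
Symmetric (axiom B): no — w0 R w4 but not w4 R w0.
Euclidean (axiom 5): no — w1 R w4 and w1 R w7, but not w4 R w7.
So F validates K, T; KTB would additionally require R to be symmetric. The strongest is T.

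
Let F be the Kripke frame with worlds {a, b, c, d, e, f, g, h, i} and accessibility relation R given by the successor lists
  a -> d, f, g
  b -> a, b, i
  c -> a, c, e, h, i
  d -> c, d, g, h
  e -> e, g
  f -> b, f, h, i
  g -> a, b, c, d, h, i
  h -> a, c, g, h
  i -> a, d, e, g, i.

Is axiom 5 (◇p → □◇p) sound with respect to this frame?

The schema 5 characterises exactly the Euclidean frames.
Euclidean: no — a R d and a R f, but not d R f.

No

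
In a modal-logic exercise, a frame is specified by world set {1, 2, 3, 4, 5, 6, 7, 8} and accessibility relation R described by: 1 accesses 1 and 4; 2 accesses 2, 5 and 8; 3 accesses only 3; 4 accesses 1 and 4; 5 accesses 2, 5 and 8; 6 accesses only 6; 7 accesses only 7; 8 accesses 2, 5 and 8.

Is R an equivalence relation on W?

Reflexive: yes — every world is R-related to itself.
Symmetric: yes — every pair in R has its reverse in R.
Transitive: yes — every two-step R-path is closed by a direct edge.
So R is an equivalence relation.

Yes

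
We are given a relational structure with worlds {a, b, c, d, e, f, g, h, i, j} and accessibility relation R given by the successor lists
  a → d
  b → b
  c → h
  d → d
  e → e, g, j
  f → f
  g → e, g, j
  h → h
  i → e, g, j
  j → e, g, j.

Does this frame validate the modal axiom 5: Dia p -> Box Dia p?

Yes

The schema 5 characterises exactly the Euclidean frames.
Euclidean: yes — any two successors of a common world are R-related.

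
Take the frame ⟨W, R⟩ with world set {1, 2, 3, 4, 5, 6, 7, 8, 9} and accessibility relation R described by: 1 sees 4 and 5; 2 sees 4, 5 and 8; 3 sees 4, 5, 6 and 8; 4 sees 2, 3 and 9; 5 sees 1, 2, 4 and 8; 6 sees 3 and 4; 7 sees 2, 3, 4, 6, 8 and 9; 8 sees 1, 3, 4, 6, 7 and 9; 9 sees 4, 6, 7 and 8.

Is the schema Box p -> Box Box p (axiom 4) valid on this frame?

No

Axiom 4 corresponds to the accessibility relation being transitive.
Transitive: no — 1 R 4 and 4 R 2, but not 1 R 2.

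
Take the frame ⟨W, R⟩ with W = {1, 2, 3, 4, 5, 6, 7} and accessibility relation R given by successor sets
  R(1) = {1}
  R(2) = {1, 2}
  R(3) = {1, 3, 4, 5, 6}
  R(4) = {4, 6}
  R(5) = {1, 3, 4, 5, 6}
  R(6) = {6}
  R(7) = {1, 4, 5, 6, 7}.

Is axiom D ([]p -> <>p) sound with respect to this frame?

Yes

The schema D characterises exactly the serial frames.
Serial: yes — every world has a successor (e.g. 1 R 1).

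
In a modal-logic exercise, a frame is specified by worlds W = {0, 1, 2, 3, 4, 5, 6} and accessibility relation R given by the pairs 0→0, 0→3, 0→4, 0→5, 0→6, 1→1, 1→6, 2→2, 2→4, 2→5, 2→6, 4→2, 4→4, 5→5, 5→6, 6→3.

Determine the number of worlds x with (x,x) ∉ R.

2

Enumerating: 3, 6.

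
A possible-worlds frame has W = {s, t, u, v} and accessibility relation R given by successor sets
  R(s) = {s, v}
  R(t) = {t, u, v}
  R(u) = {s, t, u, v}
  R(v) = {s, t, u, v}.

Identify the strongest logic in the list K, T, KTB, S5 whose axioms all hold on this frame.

Reflexive (axiom T): yes — every world is R-related to itself.
Symmetric (axiom B): no — u R s but not s R u.
Euclidean (axiom 5): no — u R s and u R t, but not s R t.
So F validates K, T; KTB would additionally require R to be symmetric. The strongest is T.

T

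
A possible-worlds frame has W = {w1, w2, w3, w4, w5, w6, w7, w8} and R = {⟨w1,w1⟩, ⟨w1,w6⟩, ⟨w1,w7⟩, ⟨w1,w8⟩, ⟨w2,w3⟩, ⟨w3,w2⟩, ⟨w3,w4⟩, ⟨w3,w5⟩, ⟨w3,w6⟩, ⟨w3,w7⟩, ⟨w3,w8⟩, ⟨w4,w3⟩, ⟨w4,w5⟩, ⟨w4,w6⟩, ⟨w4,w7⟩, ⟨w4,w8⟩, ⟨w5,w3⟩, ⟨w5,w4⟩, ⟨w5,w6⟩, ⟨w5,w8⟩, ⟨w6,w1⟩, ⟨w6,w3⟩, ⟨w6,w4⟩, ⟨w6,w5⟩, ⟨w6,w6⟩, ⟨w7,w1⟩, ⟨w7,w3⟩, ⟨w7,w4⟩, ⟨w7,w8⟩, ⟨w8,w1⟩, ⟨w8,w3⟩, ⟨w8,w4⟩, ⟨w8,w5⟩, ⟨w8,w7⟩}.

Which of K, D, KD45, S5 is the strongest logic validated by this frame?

Serial (axiom D): yes — every world has a successor (e.g. w1 R w1).
Euclidean (axiom 5): no — w1 R w6 and w1 R w7, but not w6 R w7.
Transitive (axiom 4): no — w1 R w6 and w6 R w3, but not w1 R w3.
Reflexive (axiom T): no — w2 is not related to itself.
So F validates K, D; KD45 would additionally require R to be Euclidean and transitive. The strongest is D.

D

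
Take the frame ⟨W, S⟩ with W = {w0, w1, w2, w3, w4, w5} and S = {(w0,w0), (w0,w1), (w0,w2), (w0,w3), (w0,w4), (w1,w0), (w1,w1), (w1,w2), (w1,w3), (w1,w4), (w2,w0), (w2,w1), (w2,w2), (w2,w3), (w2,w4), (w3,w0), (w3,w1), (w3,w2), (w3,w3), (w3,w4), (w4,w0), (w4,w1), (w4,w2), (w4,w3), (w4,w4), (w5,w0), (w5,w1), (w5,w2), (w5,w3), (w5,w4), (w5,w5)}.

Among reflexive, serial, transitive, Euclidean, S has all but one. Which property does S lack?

Reflexive: yes — every world is S-related to itself.
Serial: yes — every world has a successor (e.g. w0 S w0).
Transitive: yes — every two-step S-path is closed by a direct edge.
Euclidean: no — w5 S w0 and w5 S w5, but not w0 S w5.
Only Euclidean fails.

Euclidean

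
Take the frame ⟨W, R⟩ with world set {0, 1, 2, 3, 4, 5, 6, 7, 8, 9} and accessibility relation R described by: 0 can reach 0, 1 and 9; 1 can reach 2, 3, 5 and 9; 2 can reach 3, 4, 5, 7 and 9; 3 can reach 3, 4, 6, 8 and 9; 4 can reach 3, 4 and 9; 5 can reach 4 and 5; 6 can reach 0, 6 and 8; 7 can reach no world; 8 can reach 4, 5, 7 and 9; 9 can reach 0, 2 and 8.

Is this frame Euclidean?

Euclidean: no — 0 R 9 and 0 R 1, but not 9 R 1.

No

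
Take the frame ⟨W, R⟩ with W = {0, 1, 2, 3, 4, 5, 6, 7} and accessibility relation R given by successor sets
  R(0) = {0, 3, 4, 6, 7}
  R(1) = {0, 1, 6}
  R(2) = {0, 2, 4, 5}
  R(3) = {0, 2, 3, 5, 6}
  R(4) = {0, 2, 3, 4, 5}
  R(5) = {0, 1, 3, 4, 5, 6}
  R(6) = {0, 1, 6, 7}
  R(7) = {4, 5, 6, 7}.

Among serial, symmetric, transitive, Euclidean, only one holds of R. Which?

Serial: yes — every world has a successor (e.g. 0 R 0).
Symmetric: no — 0 R 7 but not 7 R 0.
Transitive: no — 0 R 3 and 3 R 2, but not 0 R 2.
Euclidean: no — 0 R 3 and 0 R 4, but not 3 R 4.
Only serial holds.

serial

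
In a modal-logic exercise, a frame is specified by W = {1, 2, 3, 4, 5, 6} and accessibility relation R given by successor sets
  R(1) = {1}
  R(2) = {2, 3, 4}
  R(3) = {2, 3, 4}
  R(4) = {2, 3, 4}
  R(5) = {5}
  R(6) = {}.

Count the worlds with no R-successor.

Enumerating: 6.

1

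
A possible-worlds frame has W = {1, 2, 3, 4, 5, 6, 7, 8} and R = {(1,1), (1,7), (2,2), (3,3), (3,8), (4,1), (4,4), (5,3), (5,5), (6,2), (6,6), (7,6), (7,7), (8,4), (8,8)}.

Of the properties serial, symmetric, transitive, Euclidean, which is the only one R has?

Serial: yes — every world has a successor (e.g. 1 R 1).
Symmetric: no — 1 R 7 but not 7 R 1.
Transitive: no — 1 R 7 and 7 R 6, but not 1 R 6.
Euclidean: no — 1 R 7 and 1 R 1, but not 7 R 1.
Only serial holds.

serial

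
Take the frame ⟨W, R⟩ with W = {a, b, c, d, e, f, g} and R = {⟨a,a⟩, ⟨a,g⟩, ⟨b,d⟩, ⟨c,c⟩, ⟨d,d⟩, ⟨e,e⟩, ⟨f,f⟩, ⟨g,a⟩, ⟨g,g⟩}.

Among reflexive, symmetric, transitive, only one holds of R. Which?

Reflexive: no — b is not related to itself.
Symmetric: no — b R d but not d R b.
Transitive: yes — every two-step R-path is closed by a direct edge.
Only transitive holds.

transitive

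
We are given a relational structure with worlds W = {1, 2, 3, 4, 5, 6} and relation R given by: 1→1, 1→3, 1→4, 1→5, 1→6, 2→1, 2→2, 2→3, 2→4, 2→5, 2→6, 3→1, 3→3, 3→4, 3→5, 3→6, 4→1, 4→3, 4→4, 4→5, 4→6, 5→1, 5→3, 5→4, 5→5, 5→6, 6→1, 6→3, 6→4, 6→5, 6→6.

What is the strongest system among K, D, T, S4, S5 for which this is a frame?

S4

Serial (axiom D): yes — every world has a successor (e.g. 1 R 1).
Reflexive (axiom T): yes — every world is R-related to itself.
Transitive (axiom 4): yes — every two-step R-path is closed by a direct edge.
Euclidean (axiom 5): no — 2 R 1 and 2 R 2, but not 1 R 2.
So F validates K, D, T, S4; S5 would additionally require R to be Euclidean. The strongest is S4.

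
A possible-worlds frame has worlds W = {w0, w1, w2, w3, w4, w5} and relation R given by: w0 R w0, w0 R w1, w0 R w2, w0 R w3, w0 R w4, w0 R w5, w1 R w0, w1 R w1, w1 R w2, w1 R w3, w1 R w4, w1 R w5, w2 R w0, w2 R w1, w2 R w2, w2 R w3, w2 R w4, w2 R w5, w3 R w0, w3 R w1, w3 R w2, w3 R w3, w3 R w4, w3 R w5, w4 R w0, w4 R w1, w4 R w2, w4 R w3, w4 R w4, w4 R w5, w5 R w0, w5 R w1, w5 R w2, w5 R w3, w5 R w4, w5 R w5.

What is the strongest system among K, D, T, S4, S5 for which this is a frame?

Serial (axiom D): yes — every world has a successor (e.g. w0 R w0).
Reflexive (axiom T): yes — every world is R-related to itself.
Transitive (axiom 4): yes — every two-step R-path is closed by a direct edge.
Euclidean (axiom 5): yes — any two successors of a common world are R-related.
So F validates K, D, T, S4, S5. The strongest is S5.

S5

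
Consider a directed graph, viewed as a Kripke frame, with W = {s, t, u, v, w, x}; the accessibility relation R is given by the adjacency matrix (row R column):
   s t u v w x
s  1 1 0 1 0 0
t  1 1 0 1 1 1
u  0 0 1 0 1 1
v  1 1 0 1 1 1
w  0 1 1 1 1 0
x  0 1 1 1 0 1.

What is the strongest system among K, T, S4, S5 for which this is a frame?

T

Reflexive (axiom T): yes — every world is R-related to itself.
Transitive (axiom 4): no — s R t and t R w, but not s R w.
Euclidean (axiom 5): no — t R s and t R w, but not s R w.
So F validates K, T; S4 would additionally require R to be transitive. The strongest is T.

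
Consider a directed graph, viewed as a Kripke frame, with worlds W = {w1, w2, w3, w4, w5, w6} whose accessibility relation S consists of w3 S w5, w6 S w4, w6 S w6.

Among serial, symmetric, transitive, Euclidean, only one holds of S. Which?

transitive

Serial: no — w1 has no S-successor.
Symmetric: no — w3 S w5 but not w5 S w3.
Transitive: yes — every two-step S-path is closed by a direct edge.
Euclidean: no — w3 S w5 and w3 S w5, but not w5 S w5.
Only transitive holds.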